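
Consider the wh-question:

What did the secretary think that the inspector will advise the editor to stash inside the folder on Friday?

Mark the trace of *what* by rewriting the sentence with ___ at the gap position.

Pre-movement form: The secretary did think that the inspector will advise the editor to stash what inside the folder on Friday.
'what' is the direct object of 'stash'. The gap is right after 'stash'.

What did the secretary think that the inspector will advise the editor to stash ___ inside the folder on Friday?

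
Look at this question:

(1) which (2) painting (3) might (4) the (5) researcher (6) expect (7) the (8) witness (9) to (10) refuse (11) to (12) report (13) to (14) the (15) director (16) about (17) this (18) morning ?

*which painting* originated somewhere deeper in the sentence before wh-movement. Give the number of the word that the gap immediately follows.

Underlying clause: The researcher might expect the witness to refuse to report to the director about which painting this morning.
'which painting' functions as the object of the preposition 'about'. It moves to the left edge, and the trace sits right after 'about':
Which painting might the researcher expect the witness to refuse to report to the director about ___ this morning?
'about' is word 16.

16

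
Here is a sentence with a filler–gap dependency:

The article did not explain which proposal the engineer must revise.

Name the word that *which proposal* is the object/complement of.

In situ: The engineer must revise which proposal.
The filler 'which proposal' is interpreted as the direct object of 'revise'. Fronting leaves a gap immediately after 'revise':
The article did not explain which proposal the engineer must revise ___.

revise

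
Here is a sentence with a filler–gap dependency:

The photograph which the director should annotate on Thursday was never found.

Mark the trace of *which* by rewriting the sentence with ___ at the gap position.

The photograph which the director should annotate ___ on Thursday was never found.

'which' is the direct object of 'annotate'. The gap is right after 'annotate'.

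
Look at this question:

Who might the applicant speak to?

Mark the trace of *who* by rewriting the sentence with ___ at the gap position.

In situ: The applicant might speak to who.
'who' functions as the object of the preposition 'to'. The gap is right after 'to'.

Who might the applicant speak to ___?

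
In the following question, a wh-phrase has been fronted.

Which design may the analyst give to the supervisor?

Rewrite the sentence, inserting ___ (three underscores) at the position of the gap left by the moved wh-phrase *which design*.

Which design may the analyst give ___ to the supervisor?

Before movement: The analyst may give which design to the supervisor.
'which design' is the direct object of 'give'. The gap is right after 'give'.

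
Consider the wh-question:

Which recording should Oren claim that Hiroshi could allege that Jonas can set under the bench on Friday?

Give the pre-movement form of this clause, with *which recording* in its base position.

Oren should claim that Hiroshi could allege that Jonas can set which recording under the bench on Friday.

The filler 'which recording' is interpreted as the direct object of 'set'. It moves to the left edge, and the trace sits right after 'set':
Which recording should Oren claim that Hiroshi could allege that Jonas can set ___ under the bench on Friday?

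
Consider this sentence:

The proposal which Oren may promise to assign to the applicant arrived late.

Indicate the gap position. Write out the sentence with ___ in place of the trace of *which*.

The proposal which Oren may promise to assign ___ to the applicant arrived late.

The filler 'which' is interpreted as the direct object of 'assign'. The gap is right after 'assign'.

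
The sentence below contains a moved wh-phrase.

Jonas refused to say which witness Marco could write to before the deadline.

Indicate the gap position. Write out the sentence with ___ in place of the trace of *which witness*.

In situ: Marco could write to which witness before the deadline.
'which witness' functions as the object of the preposition 'to'. The gap is right after 'to'.

Jonas refused to say which witness Marco could write to ___ before the deadline.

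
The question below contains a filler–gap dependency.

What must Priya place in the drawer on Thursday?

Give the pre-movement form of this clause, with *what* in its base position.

The filler 'what' is interpreted as the direct object of 'place'. It moves to the left edge, and the trace sits right after 'place':
What must Priya place ___ in the drawer on Thursday?

Priya must place what in the drawer on Thursday.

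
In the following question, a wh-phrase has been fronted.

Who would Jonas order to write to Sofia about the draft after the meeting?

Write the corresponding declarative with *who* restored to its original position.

'who' is the direct object of 'order'. Fronting leaves a gap immediately after 'order':
Who would Jonas order ___ to write to Sofia about the draft after the meeting?

Jonas would order who to write to Sofia about the draft after the meeting.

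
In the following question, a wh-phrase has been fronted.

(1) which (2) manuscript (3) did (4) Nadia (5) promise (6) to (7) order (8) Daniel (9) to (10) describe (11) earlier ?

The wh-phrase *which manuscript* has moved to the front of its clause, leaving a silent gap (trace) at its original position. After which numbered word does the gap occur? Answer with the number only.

In situ: Nadia did promise to order Daniel to describe which manuscript earlier.
'which manuscript' functions as the direct object of 'describe'. Fronting leaves a gap immediately after 'describe':
Which manuscript did Nadia promise to order Daniel to describe ___ earlier?
'describe' is word 10.

10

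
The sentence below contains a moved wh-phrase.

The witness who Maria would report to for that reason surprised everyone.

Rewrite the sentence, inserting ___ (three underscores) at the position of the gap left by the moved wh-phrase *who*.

'who' is the object of the preposition 'to'. The gap is right after 'to'.

The witness who Maria would report to ___ for that reason surprised everyone.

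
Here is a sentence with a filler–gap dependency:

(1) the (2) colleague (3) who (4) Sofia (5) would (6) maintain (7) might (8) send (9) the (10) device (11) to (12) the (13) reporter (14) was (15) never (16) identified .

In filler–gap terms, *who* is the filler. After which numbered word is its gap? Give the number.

6

'who' is the subject of the clause embedded under 'maintain'. Fronting leaves a gap immediately after 'maintain':
The colleague who Sofia would maintain ___ might send the device to the reporter was never identified.
'maintain' is word 6.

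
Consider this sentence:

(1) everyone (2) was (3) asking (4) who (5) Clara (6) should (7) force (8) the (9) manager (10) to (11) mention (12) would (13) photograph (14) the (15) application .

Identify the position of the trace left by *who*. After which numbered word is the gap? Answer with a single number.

Before movement: Clara should force the manager to mention who would photograph the application.
'who' functions as the subject of the clause embedded under 'mention'. It moves to the left edge, and the trace sits right after 'mention':
Everyone was asking who Clara should force the manager to mention ___ would photograph the application.
'mention' is word 11.

11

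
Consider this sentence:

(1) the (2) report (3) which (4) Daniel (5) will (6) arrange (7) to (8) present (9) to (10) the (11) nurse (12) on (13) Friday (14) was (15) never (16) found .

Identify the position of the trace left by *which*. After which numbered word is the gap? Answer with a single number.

8

'which' is the direct object of 'present'. Wh-movement fronts it, leaving a gap right after 'present':
The report which Daniel will arrange to present ___ to the nurse on Friday was never found.
'present' is word 8.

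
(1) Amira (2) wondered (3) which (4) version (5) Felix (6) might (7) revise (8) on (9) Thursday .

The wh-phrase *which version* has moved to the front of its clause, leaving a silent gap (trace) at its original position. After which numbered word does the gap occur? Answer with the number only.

Pre-movement form: Felix might revise which version on Thursday.
'which version' is the direct object of 'revise'. Wh-movement fronts it, leaving a gap right after 'revise':
Amira wondered which version Felix might revise ___ on Thursday.
'revise' is word 7.

7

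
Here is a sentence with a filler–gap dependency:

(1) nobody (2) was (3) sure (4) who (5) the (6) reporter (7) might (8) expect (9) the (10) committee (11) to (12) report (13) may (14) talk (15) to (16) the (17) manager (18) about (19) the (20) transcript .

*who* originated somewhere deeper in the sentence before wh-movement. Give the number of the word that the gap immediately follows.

Before movement: The reporter might expect the committee to report who may talk to the manager about the transcript.
'who' functions as the subject of the clause embedded under 'report'. Wh-movement fronts it, leaving a gap right after 'report':
Nobody was sure who the reporter might expect the committee to report ___ may talk to the manager about the transcript.
'report' is word 12.

12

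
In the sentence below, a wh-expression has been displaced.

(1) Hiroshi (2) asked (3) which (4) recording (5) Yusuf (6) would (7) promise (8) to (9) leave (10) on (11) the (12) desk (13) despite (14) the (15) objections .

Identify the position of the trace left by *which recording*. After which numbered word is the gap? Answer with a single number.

Pre-movement form: Yusuf would promise to leave which recording on the desk despite the objections.
The filler 'which recording' is interpreted as the direct object of 'leave'. Wh-movement fronts it, leaving a gap right after 'leave':
Hiroshi asked which recording Yusuf would promise to leave ___ on the desk despite the objections.
'leave' is word 9.

9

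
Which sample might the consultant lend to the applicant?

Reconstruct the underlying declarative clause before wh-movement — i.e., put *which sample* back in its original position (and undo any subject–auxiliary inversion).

'which sample' is the direct object of 'lend'. It moves to the left edge, and the trace sits right after 'lend':
Which sample might the consultant lend ___ to the applicant?

The consultant might lend which sample to the applicant.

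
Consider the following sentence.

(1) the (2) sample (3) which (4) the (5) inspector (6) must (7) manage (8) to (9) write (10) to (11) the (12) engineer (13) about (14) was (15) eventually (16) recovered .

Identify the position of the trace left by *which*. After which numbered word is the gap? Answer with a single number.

13

'which' functions as the object of the preposition 'about'. Wh-movement fronts it, leaving a gap right after 'about':
The sample which the inspector must manage to write to the engineer about ___ was eventually recovered.
'about' is word 13.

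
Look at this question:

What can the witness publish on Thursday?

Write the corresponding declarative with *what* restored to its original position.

'what' functions as the direct object of 'publish'. Wh-movement fronts it, leaving a gap right after 'publish':
What can the witness publish ___ on Thursday?

The witness can publish what on Thursday.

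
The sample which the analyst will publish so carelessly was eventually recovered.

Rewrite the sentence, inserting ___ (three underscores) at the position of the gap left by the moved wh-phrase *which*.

The sample which the analyst will publish ___ so carelessly was eventually recovered.

'which' is the direct object of 'publish'. The gap is right after 'publish'.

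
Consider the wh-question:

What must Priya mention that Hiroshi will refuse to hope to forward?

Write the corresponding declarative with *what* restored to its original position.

The filler 'what' is interpreted as the direct object of 'forward'. Fronting leaves a gap immediately after 'forward':
What must Priya mention that Hiroshi will refuse to hope to forward ___?

Priya must mention that Hiroshi will refuse to hope to forward what.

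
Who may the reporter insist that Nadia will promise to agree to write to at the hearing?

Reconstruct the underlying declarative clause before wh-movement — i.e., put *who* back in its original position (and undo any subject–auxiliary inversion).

The filler 'who' is interpreted as the object of the preposition 'to'. It moves to the left edge, and the trace sits right after 'to':
Who may the reporter insist that Nadia will promise to agree to write to ___ at the hearing?

The reporter may insist that Nadia will promise to agree to write to who at the hearing.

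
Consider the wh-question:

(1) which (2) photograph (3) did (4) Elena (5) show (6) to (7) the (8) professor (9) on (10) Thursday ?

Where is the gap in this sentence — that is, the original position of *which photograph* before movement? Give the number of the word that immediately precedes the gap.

5

Pre-movement form: Elena did show which photograph to the professor on Thursday.
'which photograph' functions as the direct object of 'show'. Wh-movement fronts it, leaving a gap right after 'show':
Which photograph did Elena show ___ to the professor on Thursday?
'show' is word 5.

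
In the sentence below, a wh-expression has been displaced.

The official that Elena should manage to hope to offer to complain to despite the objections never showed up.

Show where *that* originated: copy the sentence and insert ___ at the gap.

The official that Elena should manage to hope to offer to complain to ___ despite the objections never showed up.

'that' is the object of the preposition 'to'. The gap is right after 'to'.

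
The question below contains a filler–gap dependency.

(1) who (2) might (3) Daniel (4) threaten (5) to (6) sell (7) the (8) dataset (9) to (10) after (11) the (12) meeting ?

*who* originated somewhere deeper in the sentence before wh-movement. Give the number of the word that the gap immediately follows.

9

Before movement: Daniel might threaten to sell the dataset to who after the meeting.
'who' is the object of the preposition 'to' (recipient of 'sell'). Fronting leaves a gap immediately after 'to':
Who might Daniel threaten to sell the dataset to ___ after the meeting?
'to' is word 9.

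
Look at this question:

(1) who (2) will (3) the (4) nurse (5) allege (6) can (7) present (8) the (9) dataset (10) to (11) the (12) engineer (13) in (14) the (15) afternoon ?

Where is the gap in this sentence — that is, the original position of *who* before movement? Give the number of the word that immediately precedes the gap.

Pre-movement form: The nurse will allege who can present the dataset to the engineer in the afternoon.
'who' is the subject of the clause embedded under 'allege'. Fronting leaves a gap immediately after 'allege':
Who will the nurse allege ___ can present the dataset to the engineer in the afternoon?
'allege' is word 5.

5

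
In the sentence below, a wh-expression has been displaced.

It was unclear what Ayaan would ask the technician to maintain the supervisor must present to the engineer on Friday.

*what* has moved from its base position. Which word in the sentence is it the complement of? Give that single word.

present

Before movement: Ayaan would ask the technician to maintain the supervisor must present what to the engineer on Friday.
'what' functions as the direct object of 'present'. Fronting leaves a gap immediately after 'present':
It was unclear what Ayaan would ask the technician to maintain the supervisor must present ___ to the engineer on Friday.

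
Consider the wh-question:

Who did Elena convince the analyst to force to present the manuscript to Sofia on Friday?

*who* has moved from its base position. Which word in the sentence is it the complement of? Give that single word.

In situ: Elena did convince the analyst to force who to present the manuscript to Sofia on Friday.
The filler 'who' is interpreted as the direct object of 'force'. Wh-movement fronts it, leaving a gap right after 'force':
Who did Elena convince the analyst to force ___ to present the manuscript to Sofia on Friday?

force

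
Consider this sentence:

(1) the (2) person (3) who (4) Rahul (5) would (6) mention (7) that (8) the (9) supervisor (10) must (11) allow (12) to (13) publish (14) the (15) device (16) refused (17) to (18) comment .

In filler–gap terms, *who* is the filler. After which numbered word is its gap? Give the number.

11

'who' functions as the direct object of 'allow'. Wh-movement fronts it, leaving a gap right after 'allow':
The person who Rahul would mention that the supervisor must allow ___ to publish the device refused to comment.
'allow' is word 11.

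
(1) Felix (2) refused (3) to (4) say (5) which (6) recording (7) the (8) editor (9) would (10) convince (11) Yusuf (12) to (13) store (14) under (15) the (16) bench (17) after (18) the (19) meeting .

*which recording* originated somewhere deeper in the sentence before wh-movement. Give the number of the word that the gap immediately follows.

Pre-movement form: The editor would convince Yusuf to store which recording under the bench after the meeting.
The filler 'which recording' is interpreted as the direct object of 'store'. Fronting leaves a gap immediately after 'store':
Felix refused to say which recording the editor would convince Yusuf to store ___ under the bench after the meeting.
'store' is word 13.

13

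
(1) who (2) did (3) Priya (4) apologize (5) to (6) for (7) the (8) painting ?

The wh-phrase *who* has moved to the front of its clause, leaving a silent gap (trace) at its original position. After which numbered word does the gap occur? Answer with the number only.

5

Underlying clause: Priya did apologize to who for the painting.
The filler 'who' is interpreted as the object of the preposition 'to'. Fronting leaves a gap immediately after 'to':
Who did Priya apologize to ___ for the painting?
'to' is word 5.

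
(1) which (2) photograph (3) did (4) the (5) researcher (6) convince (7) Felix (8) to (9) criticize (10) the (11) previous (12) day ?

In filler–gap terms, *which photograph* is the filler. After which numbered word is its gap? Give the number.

9

In situ: The researcher did convince Felix to criticize which photograph the previous day.
The filler 'which photograph' is interpreted as the direct object of 'criticize'. Wh-movement fronts it, leaving a gap right after 'criticize':
Which photograph did the researcher convince Felix to criticize ___ the previous day?
'criticize' is word 9.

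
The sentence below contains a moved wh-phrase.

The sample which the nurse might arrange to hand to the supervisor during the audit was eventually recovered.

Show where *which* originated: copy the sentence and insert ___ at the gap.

'which' is the direct object of 'hand'. The gap is right after 'hand'.

The sample which the nurse might arrange to hand ___ to the supervisor during the audit was eventually recovered.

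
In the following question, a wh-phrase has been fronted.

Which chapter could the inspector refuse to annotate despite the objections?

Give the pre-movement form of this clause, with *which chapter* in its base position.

The inspector could refuse to annotate which chapter despite the objections.

The filler 'which chapter' is interpreted as the direct object of 'annotate'. Fronting leaves a gap immediately after 'annotate':
Which chapter could the inspector refuse to annotate ___ despite the objections?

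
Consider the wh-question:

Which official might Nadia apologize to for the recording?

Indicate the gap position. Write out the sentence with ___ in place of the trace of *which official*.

Before movement: Nadia might apologize to which official for the recording.
'which official' functions as the object of the preposition 'to'. The gap is right after 'to'.

Which official might Nadia apologize to ___ for the recording?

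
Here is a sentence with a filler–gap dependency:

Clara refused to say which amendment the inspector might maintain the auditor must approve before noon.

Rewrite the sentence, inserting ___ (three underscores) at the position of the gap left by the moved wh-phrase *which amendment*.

Pre-movement form: The inspector might maintain the auditor must approve which amendment before noon.
'which amendment' functions as the direct object of 'approve'. The gap is right after 'approve'.

Clara refused to say which amendment the inspector might maintain the auditor must approve ___ before noon.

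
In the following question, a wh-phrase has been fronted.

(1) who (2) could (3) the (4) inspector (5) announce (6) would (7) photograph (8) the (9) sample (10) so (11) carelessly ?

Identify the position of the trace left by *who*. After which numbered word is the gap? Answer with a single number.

Before movement: The inspector could announce who would photograph the sample so carelessly.
'who' is the subject of the clause embedded under 'announce'. Wh-movement fronts it, leaving a gap right after 'announce':
Who could the inspector announce ___ would photograph the sample so carelessly?
'announce' is word 5.

5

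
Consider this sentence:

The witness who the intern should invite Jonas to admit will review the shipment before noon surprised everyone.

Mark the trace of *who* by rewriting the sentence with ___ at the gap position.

The witness who the intern should invite Jonas to admit ___ will review the shipment before noon surprised everyone.

'who' is the subject of the clause embedded under 'admit'. The gap is right after 'admit'.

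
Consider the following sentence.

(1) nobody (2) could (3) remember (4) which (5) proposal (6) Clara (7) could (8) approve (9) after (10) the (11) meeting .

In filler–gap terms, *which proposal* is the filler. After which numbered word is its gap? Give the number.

Before movement: Clara could approve which proposal after the meeting.
'which proposal' functions as the direct object of 'approve'. It moves to the left edge, and the trace sits right after 'approve':
Nobody could remember which proposal Clara could approve ___ after the meeting.
'approve' is word 8.

8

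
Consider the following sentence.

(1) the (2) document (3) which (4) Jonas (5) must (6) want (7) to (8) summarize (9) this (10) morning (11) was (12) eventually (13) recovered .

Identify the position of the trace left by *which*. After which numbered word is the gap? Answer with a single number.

The filler 'which' is interpreted as the direct object of 'summarize'. It moves to the left edge, and the trace sits right after 'summarize':
The document which Jonas must want to summarize ___ this morning was eventually recovered.
'summarize' is word 8.

8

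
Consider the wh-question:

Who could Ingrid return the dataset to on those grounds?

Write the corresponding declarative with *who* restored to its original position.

'who' is the object of the preposition 'to' (recipient of 'return'). Fronting leaves a gap immediately after 'to':
Who could Ingrid return the dataset to ___ on those grounds?

Ingrid could return the dataset to who on those grounds.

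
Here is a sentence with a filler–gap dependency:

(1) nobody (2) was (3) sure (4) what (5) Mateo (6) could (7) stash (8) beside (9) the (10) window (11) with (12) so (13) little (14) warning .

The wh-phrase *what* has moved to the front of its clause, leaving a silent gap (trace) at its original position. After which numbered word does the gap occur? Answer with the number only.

7

In situ: Mateo could stash what beside the window with so little warning.
The filler 'what' is interpreted as the direct object of 'stash'. It moves to the left edge, and the trace sits right after 'stash':
Nobody was sure what Mateo could stash ___ beside the window with so little warning.
'stash' is word 7.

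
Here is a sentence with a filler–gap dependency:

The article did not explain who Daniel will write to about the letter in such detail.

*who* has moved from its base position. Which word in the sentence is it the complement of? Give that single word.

In situ: Daniel will write to who about the letter in such detail.
'who' functions as the object of the preposition 'to'. Wh-movement fronts it, leaving a gap right after 'to':
The article did not explain who Daniel will write to ___ about the letter in such detail.

to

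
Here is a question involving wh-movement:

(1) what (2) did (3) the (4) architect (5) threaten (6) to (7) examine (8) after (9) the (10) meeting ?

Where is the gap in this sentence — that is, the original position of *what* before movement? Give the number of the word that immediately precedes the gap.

Underlying clause: The architect did threaten to examine what after the meeting.
'what' functions as the direct object of 'examine'. Fronting leaves a gap immediately after 'examine':
What did the architect threaten to examine ___ after the meeting?
'examine' is word 7.

7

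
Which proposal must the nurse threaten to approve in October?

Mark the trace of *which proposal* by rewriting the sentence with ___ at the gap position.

In situ: The nurse must threaten to approve which proposal in October.
The filler 'which proposal' is interpreted as the direct object of 'approve'. The gap is right after 'approve'.

Which proposal must the nurse threaten to approve ___ in October?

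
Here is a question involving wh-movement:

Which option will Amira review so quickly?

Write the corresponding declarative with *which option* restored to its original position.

'which option' is the direct object of 'review'. Wh-movement fronts it, leaving a gap right after 'review':
Which option will Amira review ___ so quickly?

Amira will review which option so quickly.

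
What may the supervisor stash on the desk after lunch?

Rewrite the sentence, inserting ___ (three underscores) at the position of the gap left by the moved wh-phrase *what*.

What may the supervisor stash ___ on the desk after lunch?

In situ: The supervisor may stash what on the desk after lunch.
The filler 'what' is interpreted as the direct object of 'stash'. The gap is right after 'stash'.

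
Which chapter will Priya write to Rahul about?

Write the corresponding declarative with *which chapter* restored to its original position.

'which chapter' functions as the object of the preposition 'about'. Fronting leaves a gap immediately after 'about':
Which chapter will Priya write to Rahul about ___?

Priya will write to Rahul about which chapter.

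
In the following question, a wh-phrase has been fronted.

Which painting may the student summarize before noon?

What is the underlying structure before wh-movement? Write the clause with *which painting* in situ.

The student may summarize which painting before noon.

'which painting' is the direct object of 'summarize'. Wh-movement fronts it, leaving a gap right after 'summarize':
Which painting may the student summarize ___ before noon?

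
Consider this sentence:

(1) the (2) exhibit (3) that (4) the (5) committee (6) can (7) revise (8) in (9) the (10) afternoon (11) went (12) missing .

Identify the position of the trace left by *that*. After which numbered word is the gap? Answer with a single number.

'that' functions as the direct object of 'revise'. It moves to the left edge, and the trace sits right after 'revise':
The exhibit that the committee can revise ___ in the afternoon went missing.
'revise' is word 7.

7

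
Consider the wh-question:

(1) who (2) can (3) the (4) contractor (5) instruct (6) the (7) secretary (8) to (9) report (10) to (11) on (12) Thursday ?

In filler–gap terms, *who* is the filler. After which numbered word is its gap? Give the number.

10

In situ: The contractor can instruct the secretary to report to who on Thursday.
'who' is the object of the preposition 'to'. Wh-movement fronts it, leaving a gap right after 'to':
Who can the contractor instruct the secretary to report to ___ on Thursday?
'to' is word 10.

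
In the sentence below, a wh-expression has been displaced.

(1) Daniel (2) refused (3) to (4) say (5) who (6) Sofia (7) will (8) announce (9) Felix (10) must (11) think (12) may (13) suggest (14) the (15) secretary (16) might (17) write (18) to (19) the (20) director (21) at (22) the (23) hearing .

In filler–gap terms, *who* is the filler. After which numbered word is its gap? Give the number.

Underlying clause: Sofia will announce Felix must think who may suggest the secretary might write to the director at the hearing.
The filler 'who' is interpreted as the subject of the clause embedded under 'think'. It moves to the left edge, and the trace sits right after 'think':
Daniel refused to say who Sofia will announce Felix must think ___ may suggest the secretary might write to the director at the hearing.
'think' is word 11.

11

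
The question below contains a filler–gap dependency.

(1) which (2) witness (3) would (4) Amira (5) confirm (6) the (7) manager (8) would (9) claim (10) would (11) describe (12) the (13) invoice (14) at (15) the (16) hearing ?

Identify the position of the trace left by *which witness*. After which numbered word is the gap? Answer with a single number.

Before movement: Amira would confirm the manager would claim which witness would describe the invoice at the hearing.
'which witness' is the subject of the clause embedded under 'claim'. Wh-movement fronts it, leaving a gap right after 'claim':
Which witness would Amira confirm the manager would claim ___ would describe the invoice at the hearing?
'claim' is word 9.

9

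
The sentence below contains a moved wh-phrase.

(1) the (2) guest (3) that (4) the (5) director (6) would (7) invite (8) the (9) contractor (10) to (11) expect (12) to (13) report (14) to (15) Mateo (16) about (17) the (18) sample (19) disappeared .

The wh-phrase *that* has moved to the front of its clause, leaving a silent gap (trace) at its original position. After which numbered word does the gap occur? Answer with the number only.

The filler 'that' is interpreted as the direct object of 'expect'. It moves to the left edge, and the trace sits right after 'expect':
The guest that the director would invite the contractor to expect ___ to report to Mateo about the sample disappeared.
'expect' is word 11.

11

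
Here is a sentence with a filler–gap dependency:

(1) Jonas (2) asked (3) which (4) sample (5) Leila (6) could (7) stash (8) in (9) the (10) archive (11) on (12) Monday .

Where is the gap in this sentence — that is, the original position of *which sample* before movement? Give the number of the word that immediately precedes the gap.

In situ: Leila could stash which sample in the archive on Monday.
'which sample' functions as the direct object of 'stash'. Fronting leaves a gap immediately after 'stash':
Jonas asked which sample Leila could stash ___ in the archive on Monday.
'stash' is word 7.

7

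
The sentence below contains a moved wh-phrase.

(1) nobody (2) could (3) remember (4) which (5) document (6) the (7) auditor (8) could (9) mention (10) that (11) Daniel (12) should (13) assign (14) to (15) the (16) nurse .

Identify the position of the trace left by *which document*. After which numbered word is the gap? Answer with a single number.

13

Pre-movement form: The auditor could mention that Daniel should assign which document to the nurse.
The filler 'which document' is interpreted as the direct object of 'assign'. Wh-movement fronts it, leaving a gap right after 'assign':
Nobody could remember which document the auditor could mention that Daniel should assign ___ to the nurse.
'assign' is word 13.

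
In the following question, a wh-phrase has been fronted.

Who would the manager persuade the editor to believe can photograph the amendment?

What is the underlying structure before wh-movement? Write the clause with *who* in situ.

'who' is the subject of the clause embedded under 'believe'. It moves to the left edge, and the trace sits right after 'believe':
Who would the manager persuade the editor to believe ___ can photograph the amendment?

The manager would persuade the editor to believe who can photograph the amendment.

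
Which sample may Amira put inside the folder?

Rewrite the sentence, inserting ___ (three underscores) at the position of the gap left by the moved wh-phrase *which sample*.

Which sample may Amira put ___ inside the folder?

In situ: Amira may put which sample inside the folder.
The filler 'which sample' is interpreted as the direct object of 'put'. The gap is right after 'put'.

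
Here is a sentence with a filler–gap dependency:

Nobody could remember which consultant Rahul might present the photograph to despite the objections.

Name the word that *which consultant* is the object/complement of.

to

Before movement: Rahul might present the photograph to which consultant despite the objections.
'which consultant' is the object of the preposition 'to' (recipient of 'present'). Fronting leaves a gap immediately after 'to':
Nobody could remember which consultant Rahul might present the photograph to ___ despite the objections.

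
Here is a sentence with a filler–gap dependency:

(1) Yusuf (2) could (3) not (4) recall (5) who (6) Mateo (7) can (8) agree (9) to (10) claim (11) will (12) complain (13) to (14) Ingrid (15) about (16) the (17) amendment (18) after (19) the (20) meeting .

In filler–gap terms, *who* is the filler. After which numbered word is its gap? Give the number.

10

Pre-movement form: Mateo can agree to claim who will complain to Ingrid about the amendment after the meeting.
The filler 'who' is interpreted as the subject of the clause embedded under 'claim'. Fronting leaves a gap immediately after 'claim':
Yusuf could not recall who Mateo can agree to claim ___ will complain to Ingrid about the amendment after the meeting.
'claim' is word 10.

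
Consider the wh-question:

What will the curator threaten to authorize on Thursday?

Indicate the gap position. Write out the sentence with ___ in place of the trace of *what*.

What will the curator threaten to authorize ___ on Thursday?

Before movement: The curator will threaten to authorize what on Thursday.
The filler 'what' is interpreted as the direct object of 'authorize'. The gap is right after 'authorize'.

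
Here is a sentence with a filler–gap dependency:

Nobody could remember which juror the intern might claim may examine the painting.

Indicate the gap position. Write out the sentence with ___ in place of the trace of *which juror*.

Before movement: The intern might claim which juror may examine the painting.
'which juror' is the subject of the clause embedded under 'claim'. The gap is right after 'claim'.

Nobody could remember which juror the intern might claim ___ may examine the painting.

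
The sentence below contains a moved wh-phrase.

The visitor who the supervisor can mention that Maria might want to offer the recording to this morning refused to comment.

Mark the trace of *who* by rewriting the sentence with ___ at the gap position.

'who' is the object of the preposition 'to' (recipient of 'offer'). The gap is right after 'to'.

The visitor who the supervisor can mention that Maria might want to offer the recording to ___ this morning refused to comment.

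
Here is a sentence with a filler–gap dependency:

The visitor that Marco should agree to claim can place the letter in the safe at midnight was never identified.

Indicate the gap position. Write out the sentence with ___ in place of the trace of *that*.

The visitor that Marco should agree to claim ___ can place the letter in the safe at midnight was never identified.

'that' is the subject of the clause embedded under 'claim'. The gap is right after 'claim'.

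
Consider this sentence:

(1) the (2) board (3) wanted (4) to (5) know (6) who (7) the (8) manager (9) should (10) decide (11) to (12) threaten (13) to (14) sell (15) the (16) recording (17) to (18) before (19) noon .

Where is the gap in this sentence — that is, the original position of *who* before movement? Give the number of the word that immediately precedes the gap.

Before movement: The manager should decide to threaten to sell the recording to who before noon.
The filler 'who' is interpreted as the object of the preposition 'to' (recipient of 'sell'). Fronting leaves a gap immediately after 'to':
The board wanted to know who the manager should decide to threaten to sell the recording to ___ before noon.
'to' is word 17.

17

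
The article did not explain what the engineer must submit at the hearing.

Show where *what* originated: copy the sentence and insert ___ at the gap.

The article did not explain what the engineer must submit ___ at the hearing.

In situ: The engineer must submit what at the hearing.
'what' is the direct object of 'submit'. The gap is right after 'submit'.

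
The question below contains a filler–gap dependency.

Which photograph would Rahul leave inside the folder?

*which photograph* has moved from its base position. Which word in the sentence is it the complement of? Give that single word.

Pre-movement form: Rahul would leave which photograph inside the folder.
'which photograph' is the direct object of 'leave'. It moves to the left edge, and the trace sits right after 'leave':
Which photograph would Rahul leave ___ inside the folder?

leave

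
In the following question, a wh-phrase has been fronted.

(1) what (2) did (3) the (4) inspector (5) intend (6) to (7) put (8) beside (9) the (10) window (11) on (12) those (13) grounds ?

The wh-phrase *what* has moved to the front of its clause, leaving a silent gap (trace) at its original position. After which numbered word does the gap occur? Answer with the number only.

In situ: The inspector did intend to put what beside the window on those grounds.
'what' functions as the direct object of 'put'. Fronting leaves a gap immediately after 'put':
What did the inspector intend to put ___ beside the window on those grounds?
'put' is word 7.

7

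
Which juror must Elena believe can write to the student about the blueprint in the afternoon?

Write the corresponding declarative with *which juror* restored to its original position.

'which juror' functions as the subject of the clause embedded under 'believe'. Wh-movement fronts it, leaving a gap right after 'believe':
Which juror must Elena believe ___ can write to the student about the blueprint in the afternoon?

Elena must believe which juror can write to the student about the blueprint in the afternoon.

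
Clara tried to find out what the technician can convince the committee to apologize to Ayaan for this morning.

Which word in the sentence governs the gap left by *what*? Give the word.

Pre-movement form: The technician can convince the committee to apologize to Ayaan for what this morning.
The filler 'what' is interpreted as the object of the preposition 'for'. Wh-movement fronts it, leaving a gap right after 'for':
Clara tried to find out what the technician can convince the committee to apologize to Ayaan for ___ this morning.

for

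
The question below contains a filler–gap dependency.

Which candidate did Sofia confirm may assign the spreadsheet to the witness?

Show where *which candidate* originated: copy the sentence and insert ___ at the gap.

Underlying clause: Sofia did confirm which candidate may assign the spreadsheet to the witness.
'which candidate' is the subject of the clause embedded under 'confirm'. The gap is right after 'confirm'.

Which candidate did Sofia confirm ___ may assign the spreadsheet to the witness?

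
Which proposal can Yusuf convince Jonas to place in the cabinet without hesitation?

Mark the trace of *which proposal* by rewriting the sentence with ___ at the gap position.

Which proposal can Yusuf convince Jonas to place ___ in the cabinet without hesitation?

Underlying clause: Yusuf can convince Jonas to place which proposal in the cabinet without hesitation.
The filler 'which proposal' is interpreted as the direct object of 'place'. The gap is right after 'place'.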